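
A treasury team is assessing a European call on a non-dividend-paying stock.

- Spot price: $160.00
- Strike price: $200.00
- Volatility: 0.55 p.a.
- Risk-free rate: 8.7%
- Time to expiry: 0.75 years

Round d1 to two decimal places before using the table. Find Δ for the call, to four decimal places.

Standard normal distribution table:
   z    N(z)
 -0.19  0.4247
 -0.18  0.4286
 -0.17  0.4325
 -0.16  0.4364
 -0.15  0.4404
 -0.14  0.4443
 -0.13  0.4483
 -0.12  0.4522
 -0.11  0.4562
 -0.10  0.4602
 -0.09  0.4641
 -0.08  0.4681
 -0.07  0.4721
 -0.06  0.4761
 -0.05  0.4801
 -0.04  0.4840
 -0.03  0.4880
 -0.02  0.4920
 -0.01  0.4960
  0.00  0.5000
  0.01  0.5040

T = 0.75;  σ√T = 0.4763
d₁ = [ln(160/200) + (0.087 + 0.55²/2)·0.75] / 0.4763 = [-0.2231 + 0.1787] / 0.4763 = -0.0933 → -0.09
N(d₁) = N(-0.09) = 0.4641
Δ_call = N(d₁) = 0.4641

0.4641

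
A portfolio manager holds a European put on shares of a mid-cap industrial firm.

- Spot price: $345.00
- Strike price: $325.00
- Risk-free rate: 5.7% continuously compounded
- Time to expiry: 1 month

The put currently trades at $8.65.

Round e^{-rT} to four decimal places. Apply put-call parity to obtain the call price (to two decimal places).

$30.18

e^(−rT) = e^(−0.057·0.08333) = 0.9953
Put-call parity: C − P = S − K·e^(−rT) = 345 − 325·0.9953 = 345 − 323.4725 = 21.5275
C = P + (C − P) = 8.65 + (21.5275) = 30.1775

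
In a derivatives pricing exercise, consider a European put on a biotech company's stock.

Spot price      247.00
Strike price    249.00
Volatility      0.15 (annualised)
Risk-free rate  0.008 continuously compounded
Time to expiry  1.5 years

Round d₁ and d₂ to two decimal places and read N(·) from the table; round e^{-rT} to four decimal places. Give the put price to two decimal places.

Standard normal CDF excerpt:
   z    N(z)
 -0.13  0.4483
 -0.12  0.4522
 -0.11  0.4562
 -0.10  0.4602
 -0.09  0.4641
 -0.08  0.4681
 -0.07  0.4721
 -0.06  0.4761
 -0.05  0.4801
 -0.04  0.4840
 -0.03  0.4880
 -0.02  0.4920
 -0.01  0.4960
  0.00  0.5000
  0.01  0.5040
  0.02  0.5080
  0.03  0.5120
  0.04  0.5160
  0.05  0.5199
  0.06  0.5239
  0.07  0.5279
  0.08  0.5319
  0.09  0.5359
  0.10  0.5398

σ√T = 0.15 × 1.2247 = 0.1837
ln(S/K) + (r + σ²/2)T = ln(247/249) + (0.008 + 0.15²/2)·1.5 = -0.0081 + 0.0289 = 0.0208
d₁ = 0.0208 / 0.1837 = 0.1133 ⇒ 0.11
d₂ = d₁ − σ√T = 0.1133 − 0.1837 = -0.0704 ⇒ -0.07
exp(−rT) = exp(−0.008·1.5) = 0.9881
N(−d₂) = N(0.07) = 0.5279;  N(−d₁) = N(-0.11) = 0.4562
P = 249·0.9881·0.5279 − 247·0.4562 = 129.8829 − 112.6814 = 17.2015

17.20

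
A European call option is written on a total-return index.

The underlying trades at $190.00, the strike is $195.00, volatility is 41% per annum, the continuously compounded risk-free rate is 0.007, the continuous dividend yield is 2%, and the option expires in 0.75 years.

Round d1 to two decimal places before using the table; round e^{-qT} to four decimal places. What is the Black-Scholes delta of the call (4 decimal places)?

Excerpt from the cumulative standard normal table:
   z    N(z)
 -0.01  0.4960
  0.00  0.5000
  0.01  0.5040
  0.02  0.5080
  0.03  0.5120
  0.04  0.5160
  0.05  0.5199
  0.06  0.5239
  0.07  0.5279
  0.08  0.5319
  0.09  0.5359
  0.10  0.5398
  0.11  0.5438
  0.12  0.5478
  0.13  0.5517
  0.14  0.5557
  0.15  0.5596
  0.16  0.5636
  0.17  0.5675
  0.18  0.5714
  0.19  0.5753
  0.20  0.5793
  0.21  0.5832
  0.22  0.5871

0.5240

T = 0.75;  σ√T = 0.3551
d₁ = [ln(190/195) + (0.007 − 0.02 + ½·0.41²)·0.75] / (σ√T) = (-0.0260 + 0.0533) / 0.3551 = 0.0769 which rounds to 0.08
N(d₁) = N(0.08) = 0.5319
Δ_call = exp(−qT)·N(d₁) = 0.9851·0.5319 = 0.5240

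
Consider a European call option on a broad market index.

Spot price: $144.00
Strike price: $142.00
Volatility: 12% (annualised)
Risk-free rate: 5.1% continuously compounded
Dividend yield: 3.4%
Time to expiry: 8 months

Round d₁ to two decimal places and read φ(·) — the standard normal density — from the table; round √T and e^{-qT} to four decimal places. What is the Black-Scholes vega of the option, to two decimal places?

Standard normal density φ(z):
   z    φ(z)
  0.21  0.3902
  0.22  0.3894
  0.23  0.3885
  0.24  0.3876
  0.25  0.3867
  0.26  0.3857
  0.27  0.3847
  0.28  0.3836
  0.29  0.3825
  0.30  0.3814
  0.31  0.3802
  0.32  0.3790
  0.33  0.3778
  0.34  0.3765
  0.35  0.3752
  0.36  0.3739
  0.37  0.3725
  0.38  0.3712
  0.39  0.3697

σ√T = 0.12·√0.6667 = 0.0980
d₁ = [ln(144/142) + (0.051 − 0.034 + 0.12²/2)·0.6667] / 0.0980 = [0.0140 + 0.0161] / 0.0980 = 0.3074 which rounds to 0.31
√T = √0.6667 = 0.8165
φ(d₁) = φ(0.31) = 0.3802
e^(−qT) = e^(−0.034·0.6667) = 0.9776
vega = S·e^(−qT)·φ(d₁)·√T = 144·0.9776·0.3802·0.8165 = 43.7011
(The put has the same vega.)

43.70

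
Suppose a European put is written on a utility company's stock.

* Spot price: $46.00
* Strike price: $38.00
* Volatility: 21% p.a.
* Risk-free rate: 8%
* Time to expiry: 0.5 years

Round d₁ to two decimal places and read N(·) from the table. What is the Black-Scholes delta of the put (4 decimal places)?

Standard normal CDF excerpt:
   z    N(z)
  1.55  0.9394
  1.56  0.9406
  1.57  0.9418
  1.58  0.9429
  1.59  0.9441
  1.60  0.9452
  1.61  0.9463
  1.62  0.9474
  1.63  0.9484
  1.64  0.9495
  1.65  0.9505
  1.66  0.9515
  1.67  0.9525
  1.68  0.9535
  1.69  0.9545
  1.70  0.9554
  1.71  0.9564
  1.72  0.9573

-0.0516

σ√T = 0.21 × 0.7071 = 0.1485
d₁ = [ln(46/38) + (0.08 + 0.21²/2)·0.5] / 0.1485 = [0.1911 + 0.0510] / 0.1485 = 1.6303 ≈ 1.63
N(d₁) = N(1.63) = 0.9484
Δ_put = N(d₁) − 1 = 0.9484 − 1 = -0.0516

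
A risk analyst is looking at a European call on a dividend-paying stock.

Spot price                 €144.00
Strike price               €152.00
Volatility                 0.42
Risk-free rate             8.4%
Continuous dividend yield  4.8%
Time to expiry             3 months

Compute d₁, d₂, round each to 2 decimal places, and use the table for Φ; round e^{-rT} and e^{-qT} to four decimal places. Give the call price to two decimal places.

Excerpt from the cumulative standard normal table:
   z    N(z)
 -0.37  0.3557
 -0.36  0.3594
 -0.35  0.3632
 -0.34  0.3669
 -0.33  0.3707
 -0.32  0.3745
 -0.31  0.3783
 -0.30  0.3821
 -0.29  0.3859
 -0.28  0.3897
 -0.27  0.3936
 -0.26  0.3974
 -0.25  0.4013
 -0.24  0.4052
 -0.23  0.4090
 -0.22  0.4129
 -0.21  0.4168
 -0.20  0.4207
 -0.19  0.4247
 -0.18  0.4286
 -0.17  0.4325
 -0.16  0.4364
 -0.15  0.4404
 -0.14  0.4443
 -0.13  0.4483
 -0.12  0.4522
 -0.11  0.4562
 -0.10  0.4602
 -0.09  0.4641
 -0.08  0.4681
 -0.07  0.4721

€9.17

σ√T = 0.42·√0.25 = 0.2100
d₁ = [ln(144/152) + (0.084 − 0.048 + 0.42²/2)·0.25] / 0.2100 = [-0.0541 + 0.0310] / 0.2100 = -0.1096 ⇒ -0.11
d₂ = d₁ − σ√T = -0.1096 − 0.2100 = -0.3196 ⇒ -0.32
e^(−qT) = e^(−0.048·0.25) = 0.9881;  e^(−rT) = e^(−0.084·0.25) = 0.9792
C = 144·0.9881·N(-0.11) − 152·0.9792·N(-0.32) = 144·0.9881·0.4562 − 152·0.9792·0.3745 = 64.9111 − 55.7400 = 9.1711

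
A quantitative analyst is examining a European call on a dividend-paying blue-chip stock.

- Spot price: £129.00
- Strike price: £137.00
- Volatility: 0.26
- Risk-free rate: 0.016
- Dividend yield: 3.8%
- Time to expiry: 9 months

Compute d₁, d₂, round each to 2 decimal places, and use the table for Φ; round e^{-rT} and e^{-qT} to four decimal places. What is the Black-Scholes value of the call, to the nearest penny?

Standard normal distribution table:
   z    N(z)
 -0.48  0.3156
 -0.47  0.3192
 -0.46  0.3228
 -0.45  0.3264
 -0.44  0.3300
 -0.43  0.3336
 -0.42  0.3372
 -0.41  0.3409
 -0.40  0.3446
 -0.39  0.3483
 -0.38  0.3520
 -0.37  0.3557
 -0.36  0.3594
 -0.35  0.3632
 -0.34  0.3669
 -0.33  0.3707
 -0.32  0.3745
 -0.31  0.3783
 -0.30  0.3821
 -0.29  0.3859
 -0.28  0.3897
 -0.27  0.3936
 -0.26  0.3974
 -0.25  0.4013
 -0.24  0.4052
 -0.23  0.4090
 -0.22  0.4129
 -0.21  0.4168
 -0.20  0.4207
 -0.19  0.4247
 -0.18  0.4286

σ√T = 0.26 × 0.8660 = 0.2252
ln(S/K) + (r − q + σ²/2)T = ln(129/137) + (0.016 − 0.038 + 0.26²/2)·0.75 = -0.0602 + 0.0089 = -0.0513
d₁ = -0.0513 / 0.2252 = -0.2279 ⇒ -0.23
d₂ = d₁ − σ√T = -0.2279 − 0.2252 = -0.4531 ⇒ -0.45
e^(−qT) = e^(−0.038·0.75) = 0.9719;  e^(−rT) = e^(−0.016·0.75) = 0.9881
C = 129·0.9719·N(-0.23) − 137·0.9881·N(-0.45) = 129·0.9719·0.4090 − 137·0.9881·0.3264 = 51.2784 − 44.1847 = 7.0937

£7.09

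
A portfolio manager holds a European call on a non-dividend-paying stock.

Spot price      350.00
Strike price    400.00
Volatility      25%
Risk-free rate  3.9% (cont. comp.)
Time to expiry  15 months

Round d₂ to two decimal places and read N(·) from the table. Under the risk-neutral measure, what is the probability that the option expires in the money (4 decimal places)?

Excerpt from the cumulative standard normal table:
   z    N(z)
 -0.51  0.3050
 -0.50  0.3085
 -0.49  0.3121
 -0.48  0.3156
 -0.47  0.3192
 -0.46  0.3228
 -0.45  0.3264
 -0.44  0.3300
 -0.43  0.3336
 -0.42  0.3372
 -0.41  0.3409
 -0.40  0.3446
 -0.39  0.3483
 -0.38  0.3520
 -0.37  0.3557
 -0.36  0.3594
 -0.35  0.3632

0.3300

σ√T = 0.25·√1.25 = 0.2795
d₁ = [ln(350/400) + (0.039 + 0.25²/2)·1.25] / 0.2795 = [-0.1335 + 0.0878] / 0.2795 = -0.1636 ⇒ -0.16
d₂ = d₁ − σ√T = -0.1636 − 0.2795 = -0.4431 ⇒ -0.44
Risk-neutral Pr[S_T > K] = N(d₂) = N(-0.44) = 0.3300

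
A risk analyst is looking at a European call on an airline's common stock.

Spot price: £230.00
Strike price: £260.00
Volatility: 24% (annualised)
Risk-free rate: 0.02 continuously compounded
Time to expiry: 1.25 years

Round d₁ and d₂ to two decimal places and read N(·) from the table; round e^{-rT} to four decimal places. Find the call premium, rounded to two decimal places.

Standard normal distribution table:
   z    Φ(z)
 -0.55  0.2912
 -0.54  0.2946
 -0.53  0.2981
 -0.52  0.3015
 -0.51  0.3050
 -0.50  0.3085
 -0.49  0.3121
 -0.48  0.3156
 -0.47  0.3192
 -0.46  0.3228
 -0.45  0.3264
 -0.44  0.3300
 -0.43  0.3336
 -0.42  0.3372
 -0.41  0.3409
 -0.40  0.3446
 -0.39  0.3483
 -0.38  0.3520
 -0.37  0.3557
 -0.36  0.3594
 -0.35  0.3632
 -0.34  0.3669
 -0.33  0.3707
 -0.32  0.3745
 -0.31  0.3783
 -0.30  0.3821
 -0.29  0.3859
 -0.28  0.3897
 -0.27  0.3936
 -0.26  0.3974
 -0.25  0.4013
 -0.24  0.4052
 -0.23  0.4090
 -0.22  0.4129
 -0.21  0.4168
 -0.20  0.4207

σ√T = 0.24·√1.25 = 0.2683
d₁ = [ln(230/260) + (0.02 + 0.24²/2)·1.25] / 0.2683 = [-0.1226 + 0.0610] / 0.2683 = -0.2296 which rounds to -0.23
d₂ = d₁ − σ√T = -0.2296 − 0.2683 = -0.4979 which rounds to -0.50
exp(−rT) = exp(−0.02·1.25) = 0.9753
N(d₁) = N(-0.23) = 0.4090;  N(d₂) = N(-0.50) = 0.3085
C = 230·0.4090 − 260·0.9753·0.3085 = 94.0700 − 78.2288 = 15.8412

£15.84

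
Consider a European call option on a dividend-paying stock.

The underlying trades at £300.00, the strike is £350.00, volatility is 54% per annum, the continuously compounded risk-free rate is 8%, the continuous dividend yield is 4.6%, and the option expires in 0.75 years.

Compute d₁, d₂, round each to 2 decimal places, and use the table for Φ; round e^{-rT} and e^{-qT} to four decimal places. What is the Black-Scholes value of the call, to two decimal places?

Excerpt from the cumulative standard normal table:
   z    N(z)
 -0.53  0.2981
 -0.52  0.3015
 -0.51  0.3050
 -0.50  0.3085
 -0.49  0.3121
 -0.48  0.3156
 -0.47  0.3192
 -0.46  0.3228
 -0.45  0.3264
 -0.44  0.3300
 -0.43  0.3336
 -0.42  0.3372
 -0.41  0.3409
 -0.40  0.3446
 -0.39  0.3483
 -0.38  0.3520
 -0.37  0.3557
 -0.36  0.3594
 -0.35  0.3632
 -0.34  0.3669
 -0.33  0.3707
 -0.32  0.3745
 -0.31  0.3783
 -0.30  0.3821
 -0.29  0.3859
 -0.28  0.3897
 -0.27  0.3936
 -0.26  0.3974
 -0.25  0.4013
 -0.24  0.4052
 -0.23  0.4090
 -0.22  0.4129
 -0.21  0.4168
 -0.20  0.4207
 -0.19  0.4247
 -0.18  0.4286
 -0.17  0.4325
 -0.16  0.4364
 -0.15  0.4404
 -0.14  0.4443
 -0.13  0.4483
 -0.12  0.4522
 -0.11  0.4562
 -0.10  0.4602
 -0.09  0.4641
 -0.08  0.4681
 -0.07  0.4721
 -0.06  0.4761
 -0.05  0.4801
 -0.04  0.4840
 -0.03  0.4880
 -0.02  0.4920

T = 0.75;  σ√T = 0.4677
d₁ = [ln(300/350) + (0.08 − 0.046 + 0.54²/2)·0.75] / 0.4677 = [-0.1542 + 0.1349] / 0.4677 = -0.0413 ⇒ -0.04
d₂ = d₁ − σ√T = -0.0413 − 0.4677 = -0.5089 ⇒ -0.51
exp(−qT) = exp(−0.046·0.75) = 0.9661;  exp(−rT) = exp(−0.08·0.75) = 0.9418
C = 300·0.9661·N(-0.04) − 350·0.9418·N(-0.51) = 300·0.9661·0.4840 − 350·0.9418·0.3050 = 140.2777 − 100.5371 = 39.7406

£39.74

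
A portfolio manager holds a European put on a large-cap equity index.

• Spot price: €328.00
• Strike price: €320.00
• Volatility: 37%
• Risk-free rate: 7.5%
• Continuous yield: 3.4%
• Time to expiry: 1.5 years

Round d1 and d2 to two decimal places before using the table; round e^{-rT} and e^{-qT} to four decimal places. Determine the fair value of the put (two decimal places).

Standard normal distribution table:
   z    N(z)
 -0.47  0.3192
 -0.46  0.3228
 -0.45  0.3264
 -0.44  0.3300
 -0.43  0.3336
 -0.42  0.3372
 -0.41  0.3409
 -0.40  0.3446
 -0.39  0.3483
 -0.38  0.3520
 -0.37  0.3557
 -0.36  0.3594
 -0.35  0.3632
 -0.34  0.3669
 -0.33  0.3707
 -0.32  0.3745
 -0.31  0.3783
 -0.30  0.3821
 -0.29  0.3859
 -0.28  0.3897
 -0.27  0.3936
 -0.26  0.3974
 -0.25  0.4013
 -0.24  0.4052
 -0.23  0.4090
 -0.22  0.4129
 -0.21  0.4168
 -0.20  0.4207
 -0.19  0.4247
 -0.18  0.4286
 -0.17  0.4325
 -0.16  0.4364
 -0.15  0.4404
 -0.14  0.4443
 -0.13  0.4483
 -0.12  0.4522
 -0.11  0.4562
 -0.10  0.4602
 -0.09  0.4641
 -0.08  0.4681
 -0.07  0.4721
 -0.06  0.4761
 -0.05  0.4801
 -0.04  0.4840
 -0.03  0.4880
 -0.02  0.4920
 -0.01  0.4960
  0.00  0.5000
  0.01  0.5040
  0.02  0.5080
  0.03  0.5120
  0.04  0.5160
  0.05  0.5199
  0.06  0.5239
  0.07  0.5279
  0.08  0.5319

€42.45

T = 1.5;  σ√T = 0.4532
d₁ = [ln(328/320) + (0.075 − 0.034 + ½·0.37²)·1.5] / (σ√T) = (0.0247 + 0.1642) / 0.4532 = 0.4168 which rounds to 0.42
d₂ = 0.4168 − 0.4532 = -0.0364 which rounds to -0.04
exp(−qT) = exp(−0.034·1.5) = 0.9503;  exp(−rT) = exp(−0.075·1.5) = 0.8936
N(−d₂) = N(0.04) = 0.5160;  N(−d₁) = N(-0.42) = 0.3372
P = 320·0.8936·0.5160 − 328·0.9503·0.3372 = 147.5512 − 105.1047 = 42.4465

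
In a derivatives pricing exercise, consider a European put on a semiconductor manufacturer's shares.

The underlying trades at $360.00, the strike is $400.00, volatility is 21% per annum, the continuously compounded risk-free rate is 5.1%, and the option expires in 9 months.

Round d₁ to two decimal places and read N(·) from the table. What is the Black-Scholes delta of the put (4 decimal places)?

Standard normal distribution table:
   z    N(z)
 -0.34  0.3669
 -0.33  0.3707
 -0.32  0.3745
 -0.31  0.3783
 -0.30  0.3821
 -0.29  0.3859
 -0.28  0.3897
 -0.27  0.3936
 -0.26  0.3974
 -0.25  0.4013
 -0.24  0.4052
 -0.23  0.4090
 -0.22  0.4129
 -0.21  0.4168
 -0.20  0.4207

σ√T = 0.21 × 0.8660 = 0.1819
d₁ = [ln(360/400) + (0.051 + 0.21²/2)·0.75] / 0.1819 = [-0.1054 + 0.0548] / 0.1819 = -0.2781 ⇒ -0.28
N(d₁) = N(-0.28) = 0.3897
Δ_put = N(d₁) − 1 = 0.3897 − 1 = -0.6103

-0.6103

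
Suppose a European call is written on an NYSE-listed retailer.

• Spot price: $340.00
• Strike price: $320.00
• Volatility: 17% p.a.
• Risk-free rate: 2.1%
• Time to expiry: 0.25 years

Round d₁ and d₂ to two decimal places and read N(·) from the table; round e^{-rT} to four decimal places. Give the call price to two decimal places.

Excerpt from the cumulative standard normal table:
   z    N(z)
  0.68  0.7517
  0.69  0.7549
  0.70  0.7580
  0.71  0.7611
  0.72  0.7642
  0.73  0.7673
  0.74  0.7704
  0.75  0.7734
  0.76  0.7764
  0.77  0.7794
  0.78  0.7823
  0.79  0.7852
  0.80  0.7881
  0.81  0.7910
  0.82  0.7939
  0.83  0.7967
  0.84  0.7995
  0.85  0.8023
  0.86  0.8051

σ√T = 0.17 × 0.5000 = 0.0850
d₁ = [ln(340/320) + (0.021 + 0.17²/2)·0.25] / 0.0850 = [0.0606 + 0.0089] / 0.0850 = 0.8175 which rounds to 0.82
d₂ = d₁ − σ√T = 0.8175 − 0.0850 = 0.7325 which rounds to 0.73
e^(−rT) = e^(−0.021·0.25) = 0.9948
N(d₁) = N(0.82) = 0.7939;  N(d₂) = N(0.73) = 0.7673
C = 340·0.7939 − 320·0.9948·0.7673 = 269.9260 − 244.2592 = 25.6668

$25.67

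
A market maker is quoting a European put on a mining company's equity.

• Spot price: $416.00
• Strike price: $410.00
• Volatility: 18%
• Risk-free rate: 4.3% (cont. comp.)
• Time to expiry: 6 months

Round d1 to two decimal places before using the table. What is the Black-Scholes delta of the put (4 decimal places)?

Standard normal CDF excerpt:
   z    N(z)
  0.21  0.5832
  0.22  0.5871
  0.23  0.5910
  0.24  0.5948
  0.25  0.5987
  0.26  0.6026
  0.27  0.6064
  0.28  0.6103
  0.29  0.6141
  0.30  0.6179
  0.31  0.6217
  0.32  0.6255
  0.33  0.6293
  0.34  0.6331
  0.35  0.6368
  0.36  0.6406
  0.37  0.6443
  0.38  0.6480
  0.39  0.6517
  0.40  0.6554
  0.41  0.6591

T = 0.5;  σ√T = 0.1273
d₁ = [ln(416/410) + (0.043 + 0.18²/2)·0.5] / 0.1273 = [0.0145 + 0.0296] / 0.1273 = 0.3467 → 0.35
N(d₁) = N(0.35) = 0.6368
Δ_put = N(d₁) − 1 = 0.6368 − 1 = -0.3632

-0.3632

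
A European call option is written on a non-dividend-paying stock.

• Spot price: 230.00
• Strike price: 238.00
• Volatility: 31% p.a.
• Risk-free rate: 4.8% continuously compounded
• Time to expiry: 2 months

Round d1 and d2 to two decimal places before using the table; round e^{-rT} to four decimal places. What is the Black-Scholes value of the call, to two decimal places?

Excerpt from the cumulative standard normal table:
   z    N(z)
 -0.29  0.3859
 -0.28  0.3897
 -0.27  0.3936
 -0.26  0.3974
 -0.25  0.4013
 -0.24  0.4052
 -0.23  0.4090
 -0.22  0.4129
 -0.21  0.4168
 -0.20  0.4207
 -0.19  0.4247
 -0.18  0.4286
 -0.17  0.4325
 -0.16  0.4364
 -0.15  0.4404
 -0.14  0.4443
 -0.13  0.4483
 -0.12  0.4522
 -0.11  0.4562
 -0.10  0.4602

9.26

T = 0.1667;  σ√T = 0.1266
d₁ = [ln(230/238) + (0.048 + 0.31²/2)·0.1667] / 0.1266 = [-0.0342 + 0.0160] / 0.1266 = -0.1437 ⇒ -0.14
d₂ = d₁ − σ√T = -0.1437 − 0.1266 = -0.2702 ⇒ -0.27
exp(−rT) = exp(−0.048·0.1667) = 0.9920
N(d₁) = N(-0.14) = 0.4443;  N(d₂) = N(-0.27) = 0.3936
C = 230·0.4443 − 238·0.9920·0.3936 = 102.1890 − 92.9274 = 9.2616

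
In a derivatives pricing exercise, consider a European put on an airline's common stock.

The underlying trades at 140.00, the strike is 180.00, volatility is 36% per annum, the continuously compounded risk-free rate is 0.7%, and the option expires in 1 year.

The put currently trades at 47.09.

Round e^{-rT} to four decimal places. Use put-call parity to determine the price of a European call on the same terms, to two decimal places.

8.35

e^(−rT) = e^(−0.007·1) = 0.9930
Put-call parity: C − P = S − K·e^(−rT) = 140 − 180·0.9930 = 140 − 178.7400 = -38.7400
C = P + (C − P) = 47.09 + (-38.7400) = 8.3500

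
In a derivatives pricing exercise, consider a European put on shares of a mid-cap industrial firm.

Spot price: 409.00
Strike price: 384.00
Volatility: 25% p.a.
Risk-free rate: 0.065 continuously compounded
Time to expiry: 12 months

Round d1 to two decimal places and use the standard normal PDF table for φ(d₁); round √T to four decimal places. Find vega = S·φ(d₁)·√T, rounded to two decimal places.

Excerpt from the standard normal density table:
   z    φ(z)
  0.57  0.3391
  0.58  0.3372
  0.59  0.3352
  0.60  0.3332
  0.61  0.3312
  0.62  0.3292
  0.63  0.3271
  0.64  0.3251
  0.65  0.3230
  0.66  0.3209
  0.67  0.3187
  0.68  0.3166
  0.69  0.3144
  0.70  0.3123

σ√T = 0.25·√1 = 0.2500
d₁ = [ln(409/384) + (0.065 + ½·0.25²)·1] / (σ√T) = (0.0631 + 0.0963) / 0.2500 = 0.6373 ≈ 0.64
√T = √1 = 1.0000
φ(d₁) = φ(0.64) = 0.3251
vega = S·φ(d₁)·√T = 409·0.3251·1.0000 = 132.9659

132.97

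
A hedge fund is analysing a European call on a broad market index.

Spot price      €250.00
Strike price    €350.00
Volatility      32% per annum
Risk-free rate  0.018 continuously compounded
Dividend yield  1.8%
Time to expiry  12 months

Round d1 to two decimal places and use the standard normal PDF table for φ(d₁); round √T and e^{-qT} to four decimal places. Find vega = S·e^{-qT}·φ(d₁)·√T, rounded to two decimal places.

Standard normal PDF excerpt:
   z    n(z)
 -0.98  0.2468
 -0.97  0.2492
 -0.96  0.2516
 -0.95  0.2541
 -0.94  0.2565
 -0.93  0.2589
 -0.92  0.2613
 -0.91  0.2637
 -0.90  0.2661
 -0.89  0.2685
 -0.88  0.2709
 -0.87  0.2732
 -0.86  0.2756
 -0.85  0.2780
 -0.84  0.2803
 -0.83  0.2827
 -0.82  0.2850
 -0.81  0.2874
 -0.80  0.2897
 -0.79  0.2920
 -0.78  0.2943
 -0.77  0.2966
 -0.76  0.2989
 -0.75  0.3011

T = 1;  σ√T = 0.3200
d₁ = [ln(250/350) + (0.018 − 0.018 + 0.32²/2)·1] / 0.3200 = [-0.3365 + 0.0512] / 0.3200 = -0.8915 ≈ -0.89
√T = √1 = 1.0000
φ(d₁) = φ(-0.89) = 0.2685
exp(−qT) = exp(−0.018·1) = 0.9822
vega = S·exp(−qT)·φ(d₁)·√T = 250·0.9822·0.2685·1.0000 = 65.9302
(Call and put vega coincide under Black-Scholes.)

65.93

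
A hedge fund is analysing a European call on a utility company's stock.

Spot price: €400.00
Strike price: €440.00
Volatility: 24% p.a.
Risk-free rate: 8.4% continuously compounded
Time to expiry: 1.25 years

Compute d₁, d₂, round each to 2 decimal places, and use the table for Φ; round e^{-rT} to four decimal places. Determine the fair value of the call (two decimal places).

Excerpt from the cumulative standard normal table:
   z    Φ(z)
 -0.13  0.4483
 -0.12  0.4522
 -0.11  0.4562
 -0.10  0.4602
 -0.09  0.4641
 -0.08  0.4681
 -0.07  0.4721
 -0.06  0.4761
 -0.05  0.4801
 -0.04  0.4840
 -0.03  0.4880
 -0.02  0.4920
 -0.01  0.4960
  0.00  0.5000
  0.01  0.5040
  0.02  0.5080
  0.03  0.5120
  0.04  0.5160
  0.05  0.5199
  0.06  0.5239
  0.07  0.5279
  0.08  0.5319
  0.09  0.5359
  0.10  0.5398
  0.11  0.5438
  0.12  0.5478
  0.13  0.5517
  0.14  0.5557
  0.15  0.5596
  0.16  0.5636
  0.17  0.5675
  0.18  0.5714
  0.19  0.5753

σ√T = 0.24 × 1.1180 = 0.2683
d₁ = [ln(400/440) + (0.084 + ½·0.24²)·1.25] / (σ√T) = (-0.0953 + 0.1410) / 0.2683 = 0.1703 which rounds to 0.17
d₂ = 0.1703 − 0.2683 = -0.0981 which rounds to -0.10
e^(−rT) = e^(−0.084·1.25) = 0.9003
C = 400·N(0.17) − 440·0.9003·N(-0.10) = 400·0.5675 − 440·0.9003·0.4602 = 227.0000 − 182.2999 = 44.7001

€44.70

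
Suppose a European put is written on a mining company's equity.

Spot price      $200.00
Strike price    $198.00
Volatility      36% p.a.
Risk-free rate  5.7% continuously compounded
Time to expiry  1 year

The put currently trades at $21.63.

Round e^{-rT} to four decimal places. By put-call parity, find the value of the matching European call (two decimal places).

$34.60

exp(−rT) = exp(−0.057·1) = 0.9446
Put-call parity: C − P = S − K·e^(−rT) = 200 − 198·0.9446 = 200 − 187.0308 = 12.9692
C = P + (C − P) = 21.63 + (12.9692) = 34.5992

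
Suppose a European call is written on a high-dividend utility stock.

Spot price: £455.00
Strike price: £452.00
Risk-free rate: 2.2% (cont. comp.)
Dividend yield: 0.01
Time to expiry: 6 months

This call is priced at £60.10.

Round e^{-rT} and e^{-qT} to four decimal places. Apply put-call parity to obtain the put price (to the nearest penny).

e^(−qT) = e^(−0.01·0.5) = 0.9950;  e^(−rT) = e^(−0.022·0.5) = 0.9891
Put-call parity: C − P = S·e^(−qT) − K·e^(−rT) = 455·0.9950 − 452·0.9891 = 452.7250 − 447.0732 = 5.6518
P = C − (C − P) = 60.10 − (5.6518) = 54.4482

£54.45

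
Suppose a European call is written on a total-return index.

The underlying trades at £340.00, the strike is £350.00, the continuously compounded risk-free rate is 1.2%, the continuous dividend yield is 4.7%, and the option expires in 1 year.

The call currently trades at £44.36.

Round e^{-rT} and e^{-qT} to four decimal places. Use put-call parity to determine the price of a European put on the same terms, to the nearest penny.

e^(−qT) = e^(−0.047·1) = 0.9541;  e^(−rT) = e^(−0.012·1) = 0.9881
Put-call parity: C − P = S·e^(−qT) − K·e^(−rT) = 340·0.9541 − 350·0.9881 = 324.3940 − 345.8350 = -21.4410
P = C − (C − P) = 44.36 − (-21.4410) = 65.8010

£65.80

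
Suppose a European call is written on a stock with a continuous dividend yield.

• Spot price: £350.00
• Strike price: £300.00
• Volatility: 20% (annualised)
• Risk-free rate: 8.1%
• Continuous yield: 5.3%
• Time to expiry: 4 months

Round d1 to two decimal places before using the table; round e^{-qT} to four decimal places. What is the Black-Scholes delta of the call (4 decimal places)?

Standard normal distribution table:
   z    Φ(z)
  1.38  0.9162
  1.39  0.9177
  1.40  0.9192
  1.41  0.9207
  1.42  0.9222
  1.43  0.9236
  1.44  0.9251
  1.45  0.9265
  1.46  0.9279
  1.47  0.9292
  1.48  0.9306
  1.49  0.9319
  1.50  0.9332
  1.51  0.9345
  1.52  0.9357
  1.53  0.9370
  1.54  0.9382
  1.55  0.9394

0.9129

T = 0.3333;  σ√T = 0.1155
d₁ = [ln(350/300) + (0.081 − 0.053 + ½·0.2²)·0.3333] / (σ√T) = (0.1542 + 0.0160) / 0.1155 = 1.4735 which rounds to 1.47
N(d₁) = N(1.47) = 0.9292
Δ_call = e^(−qT)·N(d₁) = 0.9825·0.9292 = 0.9129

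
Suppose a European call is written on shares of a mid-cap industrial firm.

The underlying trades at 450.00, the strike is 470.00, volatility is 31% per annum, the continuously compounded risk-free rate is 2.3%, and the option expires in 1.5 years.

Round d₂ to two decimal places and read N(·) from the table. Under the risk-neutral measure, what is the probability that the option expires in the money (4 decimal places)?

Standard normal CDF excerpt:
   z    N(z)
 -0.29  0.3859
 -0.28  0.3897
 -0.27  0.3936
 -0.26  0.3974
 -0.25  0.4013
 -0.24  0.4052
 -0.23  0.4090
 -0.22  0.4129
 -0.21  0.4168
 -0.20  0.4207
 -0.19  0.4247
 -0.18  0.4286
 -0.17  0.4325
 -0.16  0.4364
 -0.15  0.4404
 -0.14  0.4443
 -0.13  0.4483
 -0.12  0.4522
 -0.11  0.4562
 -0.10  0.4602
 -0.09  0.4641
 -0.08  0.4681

σ√T = 0.31·√1.5 = 0.3797
d₁ = [ln(450/470) + (0.023 + ½·0.31²)·1.5] / (σ√T) = (-0.0435 + 0.1066) / 0.3797 = 0.1662 ⇒ 0.17
d₂ = 0.1662 − 0.3797 = -0.2135 ⇒ -0.21
Pr(exercise) under Q = N(d₂) = 0.4168

0.4168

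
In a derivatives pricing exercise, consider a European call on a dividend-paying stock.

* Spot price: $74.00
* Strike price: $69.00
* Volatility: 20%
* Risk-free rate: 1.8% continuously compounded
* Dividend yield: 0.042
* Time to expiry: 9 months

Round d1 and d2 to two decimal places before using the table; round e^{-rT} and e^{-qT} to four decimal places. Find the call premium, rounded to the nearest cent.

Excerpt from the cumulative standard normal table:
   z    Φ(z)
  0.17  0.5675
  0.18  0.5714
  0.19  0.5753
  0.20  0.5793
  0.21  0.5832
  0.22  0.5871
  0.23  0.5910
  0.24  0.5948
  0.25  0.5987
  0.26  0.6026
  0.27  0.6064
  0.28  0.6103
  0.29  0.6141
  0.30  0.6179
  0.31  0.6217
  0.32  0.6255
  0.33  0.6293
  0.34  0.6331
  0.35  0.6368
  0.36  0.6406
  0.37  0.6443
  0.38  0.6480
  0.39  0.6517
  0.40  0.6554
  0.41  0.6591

$7.03

σ√T = 0.2 × 0.8660 = 0.1732
d₁ = [ln(74/69) + (0.018 − 0.042 + 0.2²/2)·0.75] / 0.1732 = [0.0700 − 0.0030] / 0.1732 = 0.3866 → 0.39
d₂ = d₁ − σ√T = 0.3866 − 0.1732 = 0.2134 → 0.21
e^(−qT) = e^(−0.042·0.75) = 0.9690;  e^(−rT) = e^(−0.018·0.75) = 0.9866
C = 74·0.9690·N(0.39) − 69·0.9866·N(0.21) = 74·0.9690·0.6517 − 69·0.9866·0.5832 = 46.7308 − 39.7016 = 7.0292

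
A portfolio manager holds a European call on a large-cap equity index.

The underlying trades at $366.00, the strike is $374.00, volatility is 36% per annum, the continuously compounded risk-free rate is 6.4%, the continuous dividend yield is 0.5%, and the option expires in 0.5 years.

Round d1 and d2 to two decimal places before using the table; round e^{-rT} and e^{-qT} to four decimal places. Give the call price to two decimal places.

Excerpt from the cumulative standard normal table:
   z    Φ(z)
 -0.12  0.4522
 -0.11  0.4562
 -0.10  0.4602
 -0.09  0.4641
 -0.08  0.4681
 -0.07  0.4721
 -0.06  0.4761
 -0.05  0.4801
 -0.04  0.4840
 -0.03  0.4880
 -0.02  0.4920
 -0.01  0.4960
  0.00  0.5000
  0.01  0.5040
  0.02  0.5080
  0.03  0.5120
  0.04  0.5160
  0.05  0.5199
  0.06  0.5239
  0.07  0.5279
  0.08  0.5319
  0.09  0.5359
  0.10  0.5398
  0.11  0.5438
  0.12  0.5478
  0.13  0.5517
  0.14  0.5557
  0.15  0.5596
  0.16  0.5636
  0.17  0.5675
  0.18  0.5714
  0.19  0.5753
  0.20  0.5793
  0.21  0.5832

$39.07

σ√T = 0.36 × 0.7071 = 0.2546
d₁ = [ln(366/374) + (0.064 − 0.005 + 0.36²/2)·0.5] / 0.2546 = [-0.0216 + 0.0619] / 0.2546 = 0.1582 which rounds to 0.16
d₂ = d₁ − σ√T = 0.1582 − 0.2546 = -0.0963 which rounds to -0.10
exp(−qT) = exp(−0.005·0.5) = 0.9975;  exp(−rT) = exp(−0.064·0.5) = 0.9685
N(d₁) = N(0.16) = 0.5636;  N(d₂) = N(-0.10) = 0.4602
C = 366·0.9975·0.5636 − 374·0.9685·0.4602 = 205.7619 − 166.6932 = 39.0687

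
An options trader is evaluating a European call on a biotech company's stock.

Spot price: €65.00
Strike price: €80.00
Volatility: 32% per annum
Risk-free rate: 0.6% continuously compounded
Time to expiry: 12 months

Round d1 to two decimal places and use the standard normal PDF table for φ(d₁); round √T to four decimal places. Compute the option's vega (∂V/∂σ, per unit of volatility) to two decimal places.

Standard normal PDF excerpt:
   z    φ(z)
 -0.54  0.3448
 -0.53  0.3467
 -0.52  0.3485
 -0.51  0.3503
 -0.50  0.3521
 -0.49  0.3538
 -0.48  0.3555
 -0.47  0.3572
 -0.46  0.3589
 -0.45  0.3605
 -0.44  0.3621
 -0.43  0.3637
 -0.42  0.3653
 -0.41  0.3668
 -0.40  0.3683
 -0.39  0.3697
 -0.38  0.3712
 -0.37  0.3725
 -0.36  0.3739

23.22

σ√T = 0.32·√1 = 0.3200
d₁ = [ln(65/80) + (0.006 + ½·0.32²)·1] / (σ√T) = (-0.2076 + 0.0572) / 0.3200 = -0.4701 ⇒ -0.47
√T = √1 = 1.0000
φ(d₁) = φ(-0.47) = 0.3572
vega = S·φ(d₁)·√T = 65·0.3572·1.0000 = 23.2180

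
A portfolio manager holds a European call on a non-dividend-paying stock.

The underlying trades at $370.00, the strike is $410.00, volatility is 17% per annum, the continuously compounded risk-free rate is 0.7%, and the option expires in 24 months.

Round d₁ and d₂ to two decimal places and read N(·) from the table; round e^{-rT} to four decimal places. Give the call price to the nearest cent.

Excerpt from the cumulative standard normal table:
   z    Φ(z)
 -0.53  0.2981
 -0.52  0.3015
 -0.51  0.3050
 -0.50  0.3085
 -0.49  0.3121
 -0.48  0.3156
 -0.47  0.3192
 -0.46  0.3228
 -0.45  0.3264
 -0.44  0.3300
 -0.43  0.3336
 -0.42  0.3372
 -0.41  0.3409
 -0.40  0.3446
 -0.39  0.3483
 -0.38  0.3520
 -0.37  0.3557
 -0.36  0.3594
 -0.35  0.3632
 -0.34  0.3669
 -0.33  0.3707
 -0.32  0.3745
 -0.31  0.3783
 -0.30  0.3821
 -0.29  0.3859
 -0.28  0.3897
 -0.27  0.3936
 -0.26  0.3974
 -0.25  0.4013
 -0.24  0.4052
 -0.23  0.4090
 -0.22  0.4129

T = 2;  σ√T = 0.2404
ln(S/K) + (r + σ²/2)T = ln(370/410) + (0.007 + 0.17²/2)·2 = -0.1027 + 0.0429 = -0.0598
d₁ = -0.0598 / 0.2404 = -0.2485 → -0.25
d₂ = d₁ − σ√T = -0.2485 − 0.2404 = -0.4890 → -0.49
exp(−rT) = exp(−0.007·2) = 0.9861
N(d₁) = N(-0.25) = 0.4013;  N(d₂) = N(-0.49) = 0.3121
C = 370·0.4013 − 410·0.9861·0.3121 = 148.4810 − 126.1823 = 22.2987

$22.30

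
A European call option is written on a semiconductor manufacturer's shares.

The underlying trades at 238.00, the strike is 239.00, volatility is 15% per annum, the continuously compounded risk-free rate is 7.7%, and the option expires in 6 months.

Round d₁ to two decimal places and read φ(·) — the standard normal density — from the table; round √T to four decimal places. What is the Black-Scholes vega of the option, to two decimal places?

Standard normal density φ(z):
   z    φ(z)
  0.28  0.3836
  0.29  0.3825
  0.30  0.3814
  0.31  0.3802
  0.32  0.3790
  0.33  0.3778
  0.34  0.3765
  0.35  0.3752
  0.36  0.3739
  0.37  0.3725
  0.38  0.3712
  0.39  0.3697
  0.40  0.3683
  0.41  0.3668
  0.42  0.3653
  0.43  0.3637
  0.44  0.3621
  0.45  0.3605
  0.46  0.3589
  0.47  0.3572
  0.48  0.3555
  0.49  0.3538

σ√T = 0.15·√0.5 = 0.1061
d₁ = [ln(238/239) + (0.077 + 0.15²/2)·0.5] / 0.1061 = [-0.0042 + 0.0441] / 0.1061 = 0.3765 ⇒ 0.38
√T = √0.5 = 0.7071
φ(d₁) = φ(0.38) = 0.3712
vega = S·φ(d₁)·√T = 238·0.3712·0.7071 = 62.4692

62.47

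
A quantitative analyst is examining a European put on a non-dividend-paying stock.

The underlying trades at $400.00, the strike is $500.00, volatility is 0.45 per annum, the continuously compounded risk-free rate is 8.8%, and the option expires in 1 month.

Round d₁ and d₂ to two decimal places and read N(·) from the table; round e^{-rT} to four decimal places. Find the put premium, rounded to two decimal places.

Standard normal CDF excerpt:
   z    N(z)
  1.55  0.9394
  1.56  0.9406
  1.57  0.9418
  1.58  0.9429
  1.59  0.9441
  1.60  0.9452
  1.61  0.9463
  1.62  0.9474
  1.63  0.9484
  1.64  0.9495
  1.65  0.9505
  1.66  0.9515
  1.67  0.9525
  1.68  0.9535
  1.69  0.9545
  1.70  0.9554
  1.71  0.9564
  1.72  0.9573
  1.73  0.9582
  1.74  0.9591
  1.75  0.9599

$97.52

T = 0.08333;  σ√T = 0.1299
d₁ = [ln(400/500) + (0.088 + 0.45²/2)·0.08333] / 0.1299 = [-0.2231 + 0.0158] / 0.1299 = -1.5964 → -1.60
d₂ = d₁ − σ√T = -1.5964 − 0.1299 = -1.7263 → -1.73
exp(−rT) = exp(−0.088·0.08333) = 0.9927
P = 500·0.9927·N(1.73) − 400·N(1.60) = 500·0.9927·0.9582 − 400·0.9452 = 475.6026 − 378.0800 = 97.5226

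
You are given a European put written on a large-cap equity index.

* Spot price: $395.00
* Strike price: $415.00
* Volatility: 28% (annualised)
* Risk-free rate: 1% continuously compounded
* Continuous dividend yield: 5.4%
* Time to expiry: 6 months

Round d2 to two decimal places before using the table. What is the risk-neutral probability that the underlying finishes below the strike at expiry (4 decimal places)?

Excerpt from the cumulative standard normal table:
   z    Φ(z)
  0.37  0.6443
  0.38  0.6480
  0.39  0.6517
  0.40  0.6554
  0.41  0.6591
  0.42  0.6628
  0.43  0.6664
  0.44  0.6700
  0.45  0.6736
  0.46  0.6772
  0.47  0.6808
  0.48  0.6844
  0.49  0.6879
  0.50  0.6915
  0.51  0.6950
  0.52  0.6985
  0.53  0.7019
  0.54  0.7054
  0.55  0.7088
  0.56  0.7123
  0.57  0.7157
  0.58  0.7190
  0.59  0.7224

0.6772

σ√T = 0.28 × 0.7071 = 0.1980
ln(S/K) + (r − q + σ²/2)T = ln(395/415) + (0.01 − 0.054 + 0.28²/2)·0.5 = -0.0494 − 0.0024 = -0.0518
d₁ = -0.0518 / 0.1980 = -0.2616 ⇒ -0.26
d₂ = d₁ − σ√T = -0.2616 − 0.1980 = -0.4596 ⇒ -0.46
Pr(exercise) under Q = N(−d₂) = N(0.46) = 0.6772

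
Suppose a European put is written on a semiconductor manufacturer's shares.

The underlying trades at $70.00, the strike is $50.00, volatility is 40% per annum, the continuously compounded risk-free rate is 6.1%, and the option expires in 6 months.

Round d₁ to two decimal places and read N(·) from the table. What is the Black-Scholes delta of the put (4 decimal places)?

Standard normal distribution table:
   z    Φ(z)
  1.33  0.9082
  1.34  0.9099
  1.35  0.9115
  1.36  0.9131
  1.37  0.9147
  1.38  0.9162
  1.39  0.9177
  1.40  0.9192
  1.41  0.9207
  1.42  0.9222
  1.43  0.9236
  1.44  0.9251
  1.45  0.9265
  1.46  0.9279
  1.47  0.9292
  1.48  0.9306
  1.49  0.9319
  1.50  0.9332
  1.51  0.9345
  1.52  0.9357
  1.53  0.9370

σ√T = 0.4 × 0.7071 = 0.2828
ln(S/K) + (r + σ²/2)T = ln(70/50) + (0.061 + 0.4²/2)·0.5 = 0.3365 + 0.0705 = 0.4070
d₁ = 0.4070 / 0.2828 = 1.4389 which rounds to 1.44
N(d₁) = N(1.44) = 0.9251
Δ_put = N(d₁) − 1 = 0.9251 − 1 = -0.0749

-0.0749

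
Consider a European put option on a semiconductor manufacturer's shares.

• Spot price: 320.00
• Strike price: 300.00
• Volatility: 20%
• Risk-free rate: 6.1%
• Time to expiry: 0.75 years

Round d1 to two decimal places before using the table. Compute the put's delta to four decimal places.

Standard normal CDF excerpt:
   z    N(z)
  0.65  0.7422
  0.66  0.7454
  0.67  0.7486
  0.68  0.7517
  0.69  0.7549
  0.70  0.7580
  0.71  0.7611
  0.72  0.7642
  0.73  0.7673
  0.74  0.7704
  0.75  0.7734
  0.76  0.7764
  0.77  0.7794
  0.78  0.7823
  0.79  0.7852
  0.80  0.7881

T = 0.75;  σ√T = 0.1732
d₁ = [ln(320/300) + (0.061 + 0.2²/2)·0.75] / 0.1732 = [0.0645 + 0.0607] / 0.1732 = 0.7234 which rounds to 0.72
N(d₁) = N(0.72) = 0.7642
Δ_put = N(d₁) − 1 = 0.7642 − 1 = -0.2358

-0.2358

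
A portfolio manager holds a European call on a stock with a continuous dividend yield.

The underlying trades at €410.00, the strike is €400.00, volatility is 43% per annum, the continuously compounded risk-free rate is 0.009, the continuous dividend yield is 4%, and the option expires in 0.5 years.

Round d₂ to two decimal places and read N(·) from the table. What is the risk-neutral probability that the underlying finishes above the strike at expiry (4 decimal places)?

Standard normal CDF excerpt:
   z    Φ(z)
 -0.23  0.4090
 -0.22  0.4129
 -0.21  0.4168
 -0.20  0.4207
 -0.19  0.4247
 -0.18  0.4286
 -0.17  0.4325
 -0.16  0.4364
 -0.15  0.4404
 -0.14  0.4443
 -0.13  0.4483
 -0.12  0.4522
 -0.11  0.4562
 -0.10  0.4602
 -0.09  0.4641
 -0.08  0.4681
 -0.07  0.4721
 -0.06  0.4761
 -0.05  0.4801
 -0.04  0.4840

0.4522

σ√T = 0.43 × 0.7071 = 0.3041
ln(S/K) + (r − q + σ²/2)T = ln(410/400) + (0.009 − 0.04 + 0.43²/2)·0.5 = 0.0247 + 0.0307 = 0.0554
d₁ = 0.0554 / 0.3041 = 0.1823 ≈ 0.18
d₂ = d₁ − σ√T = 0.1823 − 0.3041 = -0.1218 ≈ -0.12
Risk-neutral Pr[S_T > K] = N(d₂) = N(-0.12) = 0.4522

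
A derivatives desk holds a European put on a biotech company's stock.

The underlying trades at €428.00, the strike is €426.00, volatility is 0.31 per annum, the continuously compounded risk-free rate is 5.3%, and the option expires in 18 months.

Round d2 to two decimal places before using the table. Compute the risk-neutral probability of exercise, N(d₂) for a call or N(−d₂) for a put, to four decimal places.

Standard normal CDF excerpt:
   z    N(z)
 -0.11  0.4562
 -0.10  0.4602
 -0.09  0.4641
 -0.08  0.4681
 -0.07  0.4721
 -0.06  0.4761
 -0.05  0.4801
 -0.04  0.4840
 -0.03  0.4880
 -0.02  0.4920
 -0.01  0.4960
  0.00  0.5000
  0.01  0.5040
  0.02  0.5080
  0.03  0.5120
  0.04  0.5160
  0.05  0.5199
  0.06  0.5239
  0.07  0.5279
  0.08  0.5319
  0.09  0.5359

σ√T = 0.31·√1.5 = 0.3797
d₁ = [ln(428/426) + (0.053 + ½·0.31²)·1.5] / (σ√T) = (0.0047 + 0.1516) / 0.3797 = 0.4116 which rounds to 0.41
d₂ = 0.4116 − 0.3797 = 0.0319 which rounds to 0.03
Risk-neutral Pr[S_T < K] = N(−d₂) = N(-0.03) = 0.4880

0.4880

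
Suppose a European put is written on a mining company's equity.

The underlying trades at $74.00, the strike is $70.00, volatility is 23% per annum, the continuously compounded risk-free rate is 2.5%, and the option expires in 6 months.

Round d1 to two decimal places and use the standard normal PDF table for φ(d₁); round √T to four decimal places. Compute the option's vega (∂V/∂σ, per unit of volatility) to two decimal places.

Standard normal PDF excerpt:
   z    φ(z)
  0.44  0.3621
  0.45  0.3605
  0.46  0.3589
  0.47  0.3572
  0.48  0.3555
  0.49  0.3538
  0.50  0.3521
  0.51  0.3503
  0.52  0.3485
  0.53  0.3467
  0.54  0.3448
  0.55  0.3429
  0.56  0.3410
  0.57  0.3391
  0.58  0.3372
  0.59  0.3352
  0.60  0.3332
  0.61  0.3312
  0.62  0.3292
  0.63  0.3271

σ√T = 0.23·√0.5 = 0.1626
d₁ = [ln(74/70) + (0.025 + 0.23²/2)·0.5] / 0.1626 = [0.0556 + 0.0257] / 0.1626 = 0.4999 ⇒ 0.50
√T = √0.5 = 0.7071
φ(d₁) = φ(0.50) = 0.3521
vega = S·φ(d₁)·√T = 74·0.3521·0.7071 = 18.4238

18.42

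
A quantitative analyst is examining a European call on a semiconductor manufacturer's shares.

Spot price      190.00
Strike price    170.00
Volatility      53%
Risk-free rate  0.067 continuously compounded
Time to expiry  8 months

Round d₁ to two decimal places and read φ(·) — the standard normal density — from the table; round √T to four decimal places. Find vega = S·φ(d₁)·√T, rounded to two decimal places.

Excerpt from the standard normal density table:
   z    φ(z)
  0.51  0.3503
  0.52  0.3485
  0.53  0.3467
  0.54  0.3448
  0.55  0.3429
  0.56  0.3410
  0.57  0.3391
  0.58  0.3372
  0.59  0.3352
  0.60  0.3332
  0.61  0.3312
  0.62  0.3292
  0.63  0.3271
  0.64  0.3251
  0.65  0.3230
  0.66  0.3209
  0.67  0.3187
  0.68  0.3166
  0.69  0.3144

52.31

σ√T = 0.53·√0.6667 = 0.4327
ln(S/K) + (r + σ²/2)T = ln(190/170) + (0.067 + 0.53²/2)·0.6667 = 0.1112 + 0.1383 = 0.2495
d₁ = 0.2495 / 0.4327 = 0.5766 ⇒ 0.58
√T = √0.6667 = 0.8165
φ(d₁) = φ(0.58) = 0.3372
vega = S·φ(d₁)·√T = 190·0.3372·0.8165 = 52.3115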